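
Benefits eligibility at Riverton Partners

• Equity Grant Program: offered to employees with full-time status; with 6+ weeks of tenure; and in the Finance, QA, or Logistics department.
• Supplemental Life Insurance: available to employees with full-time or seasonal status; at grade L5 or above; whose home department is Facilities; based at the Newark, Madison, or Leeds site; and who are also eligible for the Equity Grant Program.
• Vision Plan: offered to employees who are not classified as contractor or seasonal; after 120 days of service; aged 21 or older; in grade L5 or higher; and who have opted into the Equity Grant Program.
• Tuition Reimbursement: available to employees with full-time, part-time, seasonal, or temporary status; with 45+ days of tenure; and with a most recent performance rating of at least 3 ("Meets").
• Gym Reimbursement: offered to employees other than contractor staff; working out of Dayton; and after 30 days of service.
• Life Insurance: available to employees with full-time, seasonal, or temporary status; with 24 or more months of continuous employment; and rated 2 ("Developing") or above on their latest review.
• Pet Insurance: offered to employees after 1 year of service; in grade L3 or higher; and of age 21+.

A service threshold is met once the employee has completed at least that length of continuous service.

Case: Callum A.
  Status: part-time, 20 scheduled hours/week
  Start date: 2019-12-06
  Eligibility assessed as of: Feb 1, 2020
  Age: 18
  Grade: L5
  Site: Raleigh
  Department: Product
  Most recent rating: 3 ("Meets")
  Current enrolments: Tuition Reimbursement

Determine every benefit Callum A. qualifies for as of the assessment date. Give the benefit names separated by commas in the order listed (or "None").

Service from 2019-12-06 to Feb 1, 2020: 57 days.
Equity Grant Program — status part-time ✗ (requires full-time) → not eligible.
Supplemental Life Insurance — status part-time ✗ (requires full-time or seasonal) → not eligible.
Vision Plan — status part-time ✓ (not excluded); service 57 days < 120 days ✗ → not eligible.
Tuition Reimbursement — status part-time ✓; service 57 days ≥ 45 days ✓; rating 3 ≥ 3 ✓ → eligible.
Gym Reimbursement — status part-time ✓ (not excluded); site Raleigh ✗ (not Dayton) → not eligible.
Life Insurance — status part-time ✗ (requires full-time, seasonal, or temporary) → not eligible.
Pet Insurance — service 57 days < 1 year (≈365 days) ✗ → not eligible.

Tuition Reimbursement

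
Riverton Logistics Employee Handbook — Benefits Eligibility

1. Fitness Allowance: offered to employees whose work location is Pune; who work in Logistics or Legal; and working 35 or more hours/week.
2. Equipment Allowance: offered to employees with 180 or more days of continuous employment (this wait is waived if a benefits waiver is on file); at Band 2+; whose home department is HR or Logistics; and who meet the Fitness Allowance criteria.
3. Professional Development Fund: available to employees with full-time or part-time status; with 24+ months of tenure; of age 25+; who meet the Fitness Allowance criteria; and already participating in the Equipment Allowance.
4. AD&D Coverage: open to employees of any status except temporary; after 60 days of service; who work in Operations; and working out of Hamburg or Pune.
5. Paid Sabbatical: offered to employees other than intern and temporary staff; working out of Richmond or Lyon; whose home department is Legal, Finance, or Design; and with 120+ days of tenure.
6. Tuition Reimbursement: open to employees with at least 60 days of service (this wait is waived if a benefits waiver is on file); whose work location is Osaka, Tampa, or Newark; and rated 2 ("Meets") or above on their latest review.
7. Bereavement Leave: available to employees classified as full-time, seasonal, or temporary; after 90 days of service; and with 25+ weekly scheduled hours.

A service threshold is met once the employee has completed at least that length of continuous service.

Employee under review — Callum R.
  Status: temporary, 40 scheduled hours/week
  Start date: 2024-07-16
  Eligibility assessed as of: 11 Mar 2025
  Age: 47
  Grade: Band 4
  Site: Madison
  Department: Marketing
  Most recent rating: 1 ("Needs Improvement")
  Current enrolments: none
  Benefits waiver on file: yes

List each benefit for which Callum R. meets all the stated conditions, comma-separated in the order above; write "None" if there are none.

Service from 2024-07-16 to 11 Mar 2025: 238 days.
Fitness Allowance — site Madison ✗ (not Pune) → not eligible.
Equipment Allowance — benefits waiver on file ✓; grade Band 4 ≥ Band 2 ✓; dept Marketing ✗ → not eligible.
Professional Development Fund — status temporary ✗ (requires full-time or part-time) → not eligible.
AD&D Coverage — status temporary ✗ (excluded) → not eligible.
Paid Sabbatical — status temporary ✗ (excluded) → not eligible.
Tuition Reimbursement — benefits waiver on file ✓; site Madison ✗ (not Osaka, Tampa, or Newark) → not eligible.
Bereavement Leave — status temporary ✓; service 238 days ≥ 90 days ✓; 40 hrs/wk ≥ 25 ✓ → eligible.

Bereavement Leave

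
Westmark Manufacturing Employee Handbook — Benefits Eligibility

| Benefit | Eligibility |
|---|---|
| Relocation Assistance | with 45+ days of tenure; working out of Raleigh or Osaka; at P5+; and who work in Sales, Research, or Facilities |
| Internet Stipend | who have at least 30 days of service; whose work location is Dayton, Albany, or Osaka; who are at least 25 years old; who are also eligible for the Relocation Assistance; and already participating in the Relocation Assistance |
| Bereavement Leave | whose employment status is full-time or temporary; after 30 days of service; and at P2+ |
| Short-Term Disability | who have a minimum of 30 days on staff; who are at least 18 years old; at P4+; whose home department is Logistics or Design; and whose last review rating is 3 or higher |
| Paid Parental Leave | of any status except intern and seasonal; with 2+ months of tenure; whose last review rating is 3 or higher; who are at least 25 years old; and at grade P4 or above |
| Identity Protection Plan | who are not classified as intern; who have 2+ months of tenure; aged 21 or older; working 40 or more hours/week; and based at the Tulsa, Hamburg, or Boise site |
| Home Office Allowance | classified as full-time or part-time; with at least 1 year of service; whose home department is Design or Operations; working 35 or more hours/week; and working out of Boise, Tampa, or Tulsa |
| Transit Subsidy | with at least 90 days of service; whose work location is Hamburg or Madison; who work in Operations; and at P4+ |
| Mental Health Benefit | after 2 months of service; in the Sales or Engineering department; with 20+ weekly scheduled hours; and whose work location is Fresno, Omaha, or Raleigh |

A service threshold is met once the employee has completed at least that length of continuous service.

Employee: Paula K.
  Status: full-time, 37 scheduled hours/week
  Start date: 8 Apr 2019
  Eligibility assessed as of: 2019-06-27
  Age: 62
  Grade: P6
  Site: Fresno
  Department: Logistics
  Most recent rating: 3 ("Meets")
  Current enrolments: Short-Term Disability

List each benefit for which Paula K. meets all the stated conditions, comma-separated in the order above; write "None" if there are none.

Service from 8 Apr 2019 to 2019-06-27: 80 days.
Relocation Assistance — service 80 days ≥ 45 days ✓; site Fresno ✗ (not Raleigh or Osaka) → not eligible.
Internet Stipend — service 80 days ≥ 30 days ✓; site Fresno ✗ (not Dayton, Albany, or Osaka) → not eligible.
Bereavement Leave — status full-time ✓; service 80 days ≥ 30 days ✓; grade P6 ≥ P2 ✓ → eligible.
Short-Term Disability — service 80 days ≥ 30 days ✓; age 62 ≥ 18 ✓; grade P6 ≥ P4 ✓; dept Logistics ✓; rating 3 ≥ 3 ✓ → eligible.
Paid Parental Leave — status full-time ✓ (not excluded); service 80 days ≥ 2 months (≈60 days) ✓; rating 3 ≥ 3 ✓; age 62 ≥ 25 ✓; grade P6 ≥ P4 ✓ → eligible.
Identity Protection Plan — status full-time ✓ (not excluded); service 80 days ≥ 2 months (≈60 days) ✓; age 62 ≥ 21 ✓; 37 hrs/wk < 40 ✗ → not eligible.
Home Office Allowance — status full-time ✓; service 80 days < 1 year (≈365 days) ✗ → not eligible.
Transit Subsidy — service 80 days < 90 days ✗ → not eligible.
Mental Health Benefit — service 80 days ≥ 2 months (≈60 days) ✓; dept Logistics ✗ → not eligible.

Bereavement Leave, Short-Term Disability, Paid Parental Leave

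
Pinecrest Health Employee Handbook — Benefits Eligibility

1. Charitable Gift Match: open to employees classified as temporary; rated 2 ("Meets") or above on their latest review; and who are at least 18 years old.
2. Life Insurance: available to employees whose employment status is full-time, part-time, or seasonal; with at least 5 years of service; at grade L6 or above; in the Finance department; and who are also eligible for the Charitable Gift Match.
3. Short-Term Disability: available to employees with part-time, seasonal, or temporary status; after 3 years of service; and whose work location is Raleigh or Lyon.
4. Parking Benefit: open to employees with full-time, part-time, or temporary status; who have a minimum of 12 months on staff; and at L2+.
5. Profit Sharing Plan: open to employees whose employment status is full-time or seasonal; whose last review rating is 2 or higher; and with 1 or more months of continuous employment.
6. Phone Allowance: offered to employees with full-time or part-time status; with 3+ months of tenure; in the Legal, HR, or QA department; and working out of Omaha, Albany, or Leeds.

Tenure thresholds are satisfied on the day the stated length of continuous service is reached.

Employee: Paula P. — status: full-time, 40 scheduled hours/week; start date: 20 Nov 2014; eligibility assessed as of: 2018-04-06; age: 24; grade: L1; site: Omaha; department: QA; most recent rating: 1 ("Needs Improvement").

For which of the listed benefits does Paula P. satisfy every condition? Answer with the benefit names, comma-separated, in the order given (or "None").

Phone Allowance

Service from 20 Nov 2014 to 2018-04-06: 1233 days.
Charitable Gift Match — status full-time ✗ (requires temporary) → not eligible.
Life Insurance — status full-time ✓; service 1233 days < 5 years (≈1825 days) ✗ → not eligible.
Short-Term Disability — status full-time ✗ (requires part-time, seasonal, or temporary) → not eligible.
Parking Benefit — status full-time ✓; service 1233 days ≥ 12 months (≈360 days) ✓; grade L1 < L2 ✗ → not eligible.
Profit Sharing Plan — status full-time ✓; rating 1 < 2 ✗ → not eligible.
Phone Allowance — status full-time ✓; service 1233 days ≥ 3 months (≈90 days) ✓; dept QA ✓; site Omaha ✓ → eligible.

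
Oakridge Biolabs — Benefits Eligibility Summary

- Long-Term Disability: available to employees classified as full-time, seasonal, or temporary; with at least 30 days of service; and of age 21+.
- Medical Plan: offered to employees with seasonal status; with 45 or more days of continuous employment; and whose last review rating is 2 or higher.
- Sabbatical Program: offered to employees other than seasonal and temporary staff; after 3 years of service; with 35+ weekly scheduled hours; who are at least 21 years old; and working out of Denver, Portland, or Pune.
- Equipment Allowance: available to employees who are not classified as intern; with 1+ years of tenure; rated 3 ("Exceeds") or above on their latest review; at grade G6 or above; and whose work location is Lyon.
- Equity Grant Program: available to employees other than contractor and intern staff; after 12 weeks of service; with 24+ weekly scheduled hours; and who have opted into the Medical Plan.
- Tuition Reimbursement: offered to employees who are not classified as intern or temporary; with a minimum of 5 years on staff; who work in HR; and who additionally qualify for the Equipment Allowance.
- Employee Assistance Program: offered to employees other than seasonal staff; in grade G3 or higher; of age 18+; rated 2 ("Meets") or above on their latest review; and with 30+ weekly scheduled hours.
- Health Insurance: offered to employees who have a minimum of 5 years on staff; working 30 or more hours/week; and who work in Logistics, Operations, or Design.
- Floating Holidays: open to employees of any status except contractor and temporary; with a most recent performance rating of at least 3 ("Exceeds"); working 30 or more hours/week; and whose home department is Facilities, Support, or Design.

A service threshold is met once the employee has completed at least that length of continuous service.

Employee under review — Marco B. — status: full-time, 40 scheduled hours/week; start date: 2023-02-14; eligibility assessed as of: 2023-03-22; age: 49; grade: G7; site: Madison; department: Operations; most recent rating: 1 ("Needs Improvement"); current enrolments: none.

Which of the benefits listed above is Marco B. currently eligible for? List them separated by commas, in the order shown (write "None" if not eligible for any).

Long-Term Disability

Service from 2023-02-14 to 2023-03-22: 36 days.
Long-Term Disability — status full-time ✓; service 36 days ≥ 30 days ✓; age 49 ≥ 21 ✓ → eligible.
Medical Plan — status full-time ✗ (requires seasonal) → not eligible.
Sabbatical Program — status full-time ✓ (not excluded); service 36 days < 3 years (≈1095 days) ✗ → not eligible.
Equipment Allowance — status full-time ✓ (not excluded); service 36 days < 1 year (≈365 days) ✗ → not eligible.
Equity Grant Program — status full-time ✓ (not excluded); service 36 days < 12 weeks (≈84 days) ✗ → not eligible.
Tuition Reimbursement — status full-time ✓ (not excluded); service 36 days < 5 years (≈1825 days) ✗ → not eligible.
Employee Assistance Program — status full-time ✓ (not excluded); grade G7 ≥ G3 ✓; age 49 ≥ 18 ✓; rating 1 < 2 ✗ → not eligible.
Health Insurance — service 36 days < 5 years (≈1825 days) ✗ → not eligible.
Floating Holidays — status full-time ✓ (not excluded); rating 1 < 3 ✗ → not eligible.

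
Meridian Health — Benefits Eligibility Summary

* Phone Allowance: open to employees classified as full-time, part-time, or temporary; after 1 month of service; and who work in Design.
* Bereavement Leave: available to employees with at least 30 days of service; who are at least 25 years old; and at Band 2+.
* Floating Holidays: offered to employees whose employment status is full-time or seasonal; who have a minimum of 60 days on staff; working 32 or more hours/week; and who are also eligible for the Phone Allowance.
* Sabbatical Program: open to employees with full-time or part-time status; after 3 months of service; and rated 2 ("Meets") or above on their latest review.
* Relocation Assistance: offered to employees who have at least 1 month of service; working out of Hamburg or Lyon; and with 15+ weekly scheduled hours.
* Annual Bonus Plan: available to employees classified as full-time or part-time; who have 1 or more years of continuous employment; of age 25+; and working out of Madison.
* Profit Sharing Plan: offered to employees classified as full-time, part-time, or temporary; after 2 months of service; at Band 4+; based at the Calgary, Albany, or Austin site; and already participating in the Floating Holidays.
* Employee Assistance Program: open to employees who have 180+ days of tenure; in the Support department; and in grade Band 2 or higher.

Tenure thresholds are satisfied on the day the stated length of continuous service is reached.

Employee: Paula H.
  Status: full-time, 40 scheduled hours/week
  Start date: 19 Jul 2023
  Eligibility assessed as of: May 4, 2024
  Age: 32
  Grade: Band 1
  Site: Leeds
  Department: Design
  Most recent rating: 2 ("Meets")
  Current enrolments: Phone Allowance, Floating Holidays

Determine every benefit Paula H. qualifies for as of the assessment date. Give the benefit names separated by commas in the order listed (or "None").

Service from 19 Jul 2023 to May 4, 2024: 290 days.
Phone Allowance — status full-time ✓; service 290 days ≥ 1 month (≈30 days) ✓; dept Design ✓ → eligible.
Bereavement Leave — service 290 days ≥ 30 days ✓; age 32 ≥ 25 ✓; grade Band 1 < Band 2 ✗ → not eligible.
Floating Holidays — status full-time ✓; service 290 days ≥ 60 days ✓; 40 hrs/wk ≥ 32 ✓; eligible for Phone Allowance ✓ → eligible.
Sabbatical Program — status full-time ✓; service 290 days ≥ 3 months (≈90 days) ✓; rating 2 ≥ 2 ✓ → eligible.
Relocation Assistance — service 290 days ≥ 1 month (≈30 days) ✓; site Leeds ✗ (not Hamburg or Lyon) → not eligible.
Annual Bonus Plan — status full-time ✓; service 290 days < 1 year (≈365 days) ✗ → not eligible.
Profit Sharing Plan — status full-time ✓; service 290 days ≥ 2 months (≈60 days) ✓; grade Band 1 < Band 4 ✗ → not eligible.
Employee Assistance Program — service 290 days ≥ 180 days ✓; dept Design ✗ → not eligible.

Phone Allowance, Floating Holidays, Sabbatical Program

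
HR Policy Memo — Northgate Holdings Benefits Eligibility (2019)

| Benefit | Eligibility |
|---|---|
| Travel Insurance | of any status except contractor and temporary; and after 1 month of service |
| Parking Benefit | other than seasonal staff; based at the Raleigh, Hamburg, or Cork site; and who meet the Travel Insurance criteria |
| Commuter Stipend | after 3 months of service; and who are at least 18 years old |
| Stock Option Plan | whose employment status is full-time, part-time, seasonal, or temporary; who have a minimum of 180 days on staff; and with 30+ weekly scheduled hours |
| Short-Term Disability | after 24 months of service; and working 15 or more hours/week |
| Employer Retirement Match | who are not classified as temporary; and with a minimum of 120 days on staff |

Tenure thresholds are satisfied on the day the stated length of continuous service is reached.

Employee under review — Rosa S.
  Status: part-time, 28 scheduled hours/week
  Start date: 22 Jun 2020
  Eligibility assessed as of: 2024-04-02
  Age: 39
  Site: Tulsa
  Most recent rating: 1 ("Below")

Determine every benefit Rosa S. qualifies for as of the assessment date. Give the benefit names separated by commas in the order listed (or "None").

Service from 22 Jun 2020 to 2024-04-02: 1380 days.
Travel Insurance — status part-time ✓ (not excluded); service 1380 days ≥ 1 month (≈30 days) ✓ → eligible.
Parking Benefit — status part-time ✓ (not excluded); site Tulsa ✗ (not Raleigh, Hamburg, or Cork) → not eligible.
Commuter Stipend — service 1380 days ≥ 3 months (≈90 days) ✓; age 39 ≥ 18 ✓ → eligible.
Stock Option Plan — status part-time ✓; service 1380 days ≥ 180 days ✓; 28 hrs/wk < 30 ✗ → not eligible.
Short-Term Disability — service 1380 days ≥ 24 months (≈720 days) ✓; 28 hrs/wk ≥ 15 ✓ → eligible.
Employer Retirement Match — status part-time ✓ (not excluded); service 1380 days ≥ 120 days ✓ → eligible.

Travel Insurance, Commuter Stipend, Short-Term Disability, Employer Retirement Match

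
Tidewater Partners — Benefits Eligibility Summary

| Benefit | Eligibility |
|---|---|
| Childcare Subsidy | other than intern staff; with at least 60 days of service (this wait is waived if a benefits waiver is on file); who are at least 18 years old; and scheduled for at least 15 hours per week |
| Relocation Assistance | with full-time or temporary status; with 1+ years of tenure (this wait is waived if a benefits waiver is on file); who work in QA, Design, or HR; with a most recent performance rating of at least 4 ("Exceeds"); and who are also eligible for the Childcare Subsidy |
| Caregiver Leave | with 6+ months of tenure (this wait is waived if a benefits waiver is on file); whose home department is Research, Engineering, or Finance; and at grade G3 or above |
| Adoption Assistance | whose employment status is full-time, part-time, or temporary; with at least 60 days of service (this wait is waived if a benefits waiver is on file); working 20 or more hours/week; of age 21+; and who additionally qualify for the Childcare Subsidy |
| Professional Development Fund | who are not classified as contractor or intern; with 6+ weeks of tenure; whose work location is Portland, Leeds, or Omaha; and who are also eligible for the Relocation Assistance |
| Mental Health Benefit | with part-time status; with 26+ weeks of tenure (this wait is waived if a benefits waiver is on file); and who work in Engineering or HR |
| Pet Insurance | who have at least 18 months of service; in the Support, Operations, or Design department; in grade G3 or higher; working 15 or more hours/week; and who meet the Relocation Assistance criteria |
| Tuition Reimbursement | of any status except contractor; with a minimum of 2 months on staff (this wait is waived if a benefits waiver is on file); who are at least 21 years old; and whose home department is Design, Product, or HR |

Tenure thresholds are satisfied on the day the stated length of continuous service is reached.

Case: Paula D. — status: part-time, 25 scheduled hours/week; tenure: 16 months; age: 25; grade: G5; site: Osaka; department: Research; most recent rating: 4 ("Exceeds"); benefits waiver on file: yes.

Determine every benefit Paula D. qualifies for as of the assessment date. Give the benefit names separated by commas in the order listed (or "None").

Childcare Subsidy — status part-time ✓ (not excluded); benefits waiver on file ✓; age 25 ≥ 18 ✓; 25 hrs/wk ≥ 15 ✓ → eligible.
Relocation Assistance — status part-time ✗ (requires full-time or temporary) → not eligible.
Caregiver Leave — benefits waiver on file ✓; dept Research ✓; grade G5 ≥ G3 ✓ → eligible.
Adoption Assistance — status part-time ✓; benefits waiver on file ✓; 25 hrs/wk ≥ 20 ✓; age 25 ≥ 21 ✓; eligible for Childcare Subsidy ✓ → eligible.
Professional Development Fund — status part-time ✓ (not excluded); service 16 months ≥ 6 weeks (≈42 days) ✓; site Osaka ✗ (not Portland, Leeds, or Omaha) → not eligible.
Mental Health Benefit — status part-time ✓; benefits waiver on file ✓; dept Research ✗ → not eligible.
Pet Insurance — service 16 months < 18 months ✗ → not eligible.
Tuition Reimbursement — status part-time ✓ (not excluded); benefits waiver on file ✓; age 25 ≥ 21 ✓; dept Research ✗ → not eligible.

Childcare Subsidy, Caregiver Leave, Adoption Assistance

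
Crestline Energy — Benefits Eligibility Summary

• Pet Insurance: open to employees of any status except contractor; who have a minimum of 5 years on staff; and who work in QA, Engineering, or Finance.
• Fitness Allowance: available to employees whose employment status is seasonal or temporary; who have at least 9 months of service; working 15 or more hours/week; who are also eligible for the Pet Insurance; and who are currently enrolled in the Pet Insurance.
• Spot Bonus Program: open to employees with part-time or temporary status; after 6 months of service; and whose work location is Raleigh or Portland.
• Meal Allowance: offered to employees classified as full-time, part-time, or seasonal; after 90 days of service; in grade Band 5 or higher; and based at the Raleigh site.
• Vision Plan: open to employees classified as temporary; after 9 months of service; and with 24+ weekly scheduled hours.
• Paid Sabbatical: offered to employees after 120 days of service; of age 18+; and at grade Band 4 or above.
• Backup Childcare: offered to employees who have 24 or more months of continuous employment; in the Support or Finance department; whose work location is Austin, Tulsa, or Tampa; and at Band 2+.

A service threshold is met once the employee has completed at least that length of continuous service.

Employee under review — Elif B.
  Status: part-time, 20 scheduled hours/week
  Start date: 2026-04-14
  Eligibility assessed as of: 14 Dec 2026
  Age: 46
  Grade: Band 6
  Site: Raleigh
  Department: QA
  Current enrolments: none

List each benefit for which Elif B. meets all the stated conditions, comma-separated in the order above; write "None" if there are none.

Spot Bonus Program, Meal Allowance, Paid Sabbatical

Service from 2026-04-14 to 14 Dec 2026: 244 days.
Pet Insurance — status part-time ✓ (not excluded); service 244 days < 5 years (≈1825 days) ✗ → not eligible.
Fitness Allowance — status part-time ✗ (requires seasonal or temporary) → not eligible.
Spot Bonus Program — status part-time ✓; service 244 days ≥ 6 months (≈180 days) ✓; site Raleigh ✓ → eligible.
Meal Allowance — status part-time ✓; service 244 days ≥ 90 days ✓; grade Band 6 ≥ Band 5 ✓; site Raleigh ✓ → eligible.
Vision Plan — status part-time ✗ (requires temporary) → not eligible.
Paid Sabbatical — service 244 days ≥ 120 days ✓; age 46 ≥ 18 ✓; grade Band 6 ≥ Band 4 ✓ → eligible.
Backup Childcare — service 244 days < 24 months (≈720 days) ✗ → not eligible.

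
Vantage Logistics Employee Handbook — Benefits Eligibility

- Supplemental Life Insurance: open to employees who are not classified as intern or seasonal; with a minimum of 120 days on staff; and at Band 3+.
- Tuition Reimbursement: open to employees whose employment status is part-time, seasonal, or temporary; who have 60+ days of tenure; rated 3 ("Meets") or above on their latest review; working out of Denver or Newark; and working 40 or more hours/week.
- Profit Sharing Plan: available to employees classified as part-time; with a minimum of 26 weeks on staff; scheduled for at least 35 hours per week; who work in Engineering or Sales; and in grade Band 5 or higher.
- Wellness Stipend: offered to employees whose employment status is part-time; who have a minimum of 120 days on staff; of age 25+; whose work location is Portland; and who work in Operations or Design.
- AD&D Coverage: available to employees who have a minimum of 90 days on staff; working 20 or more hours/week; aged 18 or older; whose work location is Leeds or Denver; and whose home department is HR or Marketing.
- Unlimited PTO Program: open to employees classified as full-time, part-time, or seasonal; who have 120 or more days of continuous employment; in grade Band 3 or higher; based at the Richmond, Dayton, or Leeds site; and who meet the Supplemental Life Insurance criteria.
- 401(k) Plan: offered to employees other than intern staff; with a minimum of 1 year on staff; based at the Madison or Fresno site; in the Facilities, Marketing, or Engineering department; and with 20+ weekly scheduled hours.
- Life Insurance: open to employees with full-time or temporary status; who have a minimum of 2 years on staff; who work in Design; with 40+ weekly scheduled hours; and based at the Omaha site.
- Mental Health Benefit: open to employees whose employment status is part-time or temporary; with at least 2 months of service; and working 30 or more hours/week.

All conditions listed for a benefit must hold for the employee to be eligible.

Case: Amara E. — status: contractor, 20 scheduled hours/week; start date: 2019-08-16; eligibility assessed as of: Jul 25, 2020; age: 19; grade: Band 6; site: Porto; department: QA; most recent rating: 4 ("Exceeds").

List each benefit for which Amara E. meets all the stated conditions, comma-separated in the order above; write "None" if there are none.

Service from 2019-08-16 to Jul 25, 2020: 344 days.
Supplemental Life Insurance — status contractor ✓ (not excluded); service 344 days ≥ 120 days ✓; grade Band 6 ≥ Band 3 ✓ → eligible.
Tuition Reimbursement — status contractor ✗ (requires part-time, seasonal, or temporary) → not eligible.
Profit Sharing Plan — status contractor ✗ (requires part-time) → not eligible.
Wellness Stipend — status contractor ✗ (requires part-time) → not eligible.
AD&D Coverage — service 344 days ≥ 90 days ✓; 20 hrs/wk ≥ 20 ✓; age 19 ≥ 18 ✓; site Porto ✗ (not Leeds or Denver) → not eligible.
Unlimited PTO Program — status contractor ✗ (requires full-time, part-time, or seasonal) → not eligible.
401(k) Plan — status contractor ✓ (not excluded); service 344 days < 1 year (≈365 days) ✗ → not eligible.
Life Insurance — status contractor ✗ (requires full-time or temporary) → not eligible.
Mental Health Benefit — status contractor ✗ (requires part-time or temporary) → not eligible.

Supplemental Life Insurance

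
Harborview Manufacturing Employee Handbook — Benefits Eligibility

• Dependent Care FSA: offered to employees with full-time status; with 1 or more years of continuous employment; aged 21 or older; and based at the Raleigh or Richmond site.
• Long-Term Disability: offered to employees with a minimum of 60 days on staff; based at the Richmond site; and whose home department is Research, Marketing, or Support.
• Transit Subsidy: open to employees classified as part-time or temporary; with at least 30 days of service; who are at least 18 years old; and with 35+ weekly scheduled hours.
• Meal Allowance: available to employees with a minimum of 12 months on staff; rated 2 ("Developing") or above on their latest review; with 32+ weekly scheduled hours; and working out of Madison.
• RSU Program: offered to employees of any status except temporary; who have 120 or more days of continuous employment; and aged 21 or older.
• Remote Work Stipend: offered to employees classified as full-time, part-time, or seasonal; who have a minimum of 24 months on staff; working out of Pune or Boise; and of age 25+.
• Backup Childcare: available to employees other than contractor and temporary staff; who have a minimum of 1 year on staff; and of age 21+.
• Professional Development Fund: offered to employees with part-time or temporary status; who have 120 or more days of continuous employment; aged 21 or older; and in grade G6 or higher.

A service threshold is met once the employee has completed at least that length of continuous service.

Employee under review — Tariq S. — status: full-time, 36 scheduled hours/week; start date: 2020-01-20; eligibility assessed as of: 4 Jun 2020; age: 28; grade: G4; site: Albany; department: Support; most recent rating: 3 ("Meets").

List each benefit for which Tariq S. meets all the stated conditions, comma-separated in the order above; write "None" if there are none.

Service from 2020-01-20 to 4 Jun 2020: 136 days.
Dependent Care FSA — status full-time ✓; service 136 days < 1 year (≈365 days) ✗ → not eligible.
Long-Term Disability — service 136 days ≥ 60 days ✓; site Albany ✗ (not Richmond) → not eligible.
Transit Subsidy — status full-time ✗ (requires part-time or temporary) → not eligible.
Meal Allowance — service 136 days < 12 months (≈360 days) ✗ → not eligible.
RSU Program — status full-time ✓ (not excluded); service 136 days ≥ 120 days ✓; age 28 ≥ 21 ✓ → eligible.
Remote Work Stipend — status full-time ✓; service 136 days < 24 months (≈720 days) ✗ → not eligible.
Backup Childcare — status full-time ✓ (not excluded); service 136 days < 1 year (≈365 days) ✗ → not eligible.
Professional Development Fund — status full-time ✗ (requires part-time or temporary) → not eligible.

RSU Program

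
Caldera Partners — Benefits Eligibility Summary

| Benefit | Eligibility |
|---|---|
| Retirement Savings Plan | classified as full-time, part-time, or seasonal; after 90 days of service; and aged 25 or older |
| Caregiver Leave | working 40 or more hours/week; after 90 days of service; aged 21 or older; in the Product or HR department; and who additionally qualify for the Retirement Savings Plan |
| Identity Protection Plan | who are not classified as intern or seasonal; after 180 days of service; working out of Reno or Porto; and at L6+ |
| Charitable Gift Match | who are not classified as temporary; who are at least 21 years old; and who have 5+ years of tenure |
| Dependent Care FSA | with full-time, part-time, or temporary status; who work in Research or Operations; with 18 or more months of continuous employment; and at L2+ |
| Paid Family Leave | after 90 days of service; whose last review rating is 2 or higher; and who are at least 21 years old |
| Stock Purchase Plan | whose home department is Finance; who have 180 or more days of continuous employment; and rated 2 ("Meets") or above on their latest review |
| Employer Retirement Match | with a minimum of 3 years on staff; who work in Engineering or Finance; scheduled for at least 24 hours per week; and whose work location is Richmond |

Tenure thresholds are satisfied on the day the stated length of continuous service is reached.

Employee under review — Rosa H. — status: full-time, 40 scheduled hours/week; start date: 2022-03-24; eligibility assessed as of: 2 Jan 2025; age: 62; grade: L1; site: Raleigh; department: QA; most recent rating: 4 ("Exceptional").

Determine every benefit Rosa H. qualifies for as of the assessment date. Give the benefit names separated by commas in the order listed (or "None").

Service from 2022-03-24 to 2 Jan 2025: 1015 days.
Retirement Savings Plan — status full-time ✓; service 1015 days ≥ 90 days ✓; age 62 ≥ 25 ✓ → eligible.
Caregiver Leave — 40 hrs/wk ≥ 40 ✓; service 1015 days ≥ 90 days ✓; age 62 ≥ 21 ✓; dept QA ✗ → not eligible.
Identity Protection Plan — status full-time ✓ (not excluded); service 1015 days ≥ 180 days ✓; site Raleigh ✗ (not Reno or Porto) → not eligible.
Charitable Gift Match — status full-time ✓ (not excluded); age 62 ≥ 21 ✓; service 1015 days < 5 years (≈1825 days) ✗ → not eligible.
Dependent Care FSA — status full-time ✓; dept QA ✗ → not eligible.
Paid Family Leave — service 1015 days ≥ 90 days ✓; rating 4 ≥ 2 ✓; age 62 ≥ 21 ✓ → eligible.
Stock Purchase Plan — dept QA ✗ → not eligible.
Employer Retirement Match — service 1015 days < 3 years (≈1095 days) ✗ → not eligible.

Retirement Savings Plan, Paid Family Leave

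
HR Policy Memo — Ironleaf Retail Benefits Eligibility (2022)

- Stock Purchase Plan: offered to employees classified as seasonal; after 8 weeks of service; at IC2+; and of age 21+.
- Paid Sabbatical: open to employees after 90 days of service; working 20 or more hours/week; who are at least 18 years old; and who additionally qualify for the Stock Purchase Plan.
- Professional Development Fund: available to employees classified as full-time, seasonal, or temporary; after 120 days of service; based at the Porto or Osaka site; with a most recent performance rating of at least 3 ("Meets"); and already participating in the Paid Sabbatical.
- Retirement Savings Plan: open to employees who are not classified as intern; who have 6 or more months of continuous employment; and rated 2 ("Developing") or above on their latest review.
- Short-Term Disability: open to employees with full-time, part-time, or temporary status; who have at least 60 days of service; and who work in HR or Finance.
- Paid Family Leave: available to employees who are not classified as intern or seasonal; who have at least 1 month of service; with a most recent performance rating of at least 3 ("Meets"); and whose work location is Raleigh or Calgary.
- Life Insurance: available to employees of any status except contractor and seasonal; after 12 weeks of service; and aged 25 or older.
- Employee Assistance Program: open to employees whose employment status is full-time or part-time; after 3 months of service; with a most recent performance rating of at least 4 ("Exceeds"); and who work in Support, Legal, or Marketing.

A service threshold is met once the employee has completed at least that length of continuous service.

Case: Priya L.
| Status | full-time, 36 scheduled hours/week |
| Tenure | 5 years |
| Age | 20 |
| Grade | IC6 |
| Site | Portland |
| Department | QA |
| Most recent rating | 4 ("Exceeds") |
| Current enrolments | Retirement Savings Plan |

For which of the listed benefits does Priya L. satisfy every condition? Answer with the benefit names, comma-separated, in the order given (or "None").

Stock Purchase Plan — status full-time ✗ (requires seasonal) → not eligible.
Paid Sabbatical — service 5 years ≥ 90 days ✓; 36 hrs/wk ≥ 20 ✓; age 20 ≥ 18 ✓; not eligible for Stock Purchase Plan ✗ → not eligible.
Professional Development Fund — status full-time ✓; service 5 years ≥ 120 days ✓; site Portland ✗ (not Porto or Osaka) → not eligible.
Retirement Savings Plan — status full-time ✓ (not excluded); service 5 years ≥ 6 months (≈180 days) ✓; rating 4 ≥ 2 ✓ → eligible.
Short-Term Disability — status full-time ✓; service 5 years ≥ 60 days ✓; dept QA ✗ → not eligible.
Paid Family Leave — status full-time ✓ (not excluded); service 5 years ≥ 1 month (≈30 days) ✓; rating 4 ≥ 3 ✓; site Portland ✗ (not Raleigh or Calgary) → not eligible.
Life Insurance — status full-time ✓ (not excluded); service 5 years ≥ 12 weeks (≈84 days) ✓; age 20 < 25 ✗ → not eligible.
Employee Assistance Program — status full-time ✓; service 5 years ≥ 3 months (≈90 days) ✓; rating 4 ≥ 4 ✓; dept QA ✗ → not eligible.

Retirement Savings Plan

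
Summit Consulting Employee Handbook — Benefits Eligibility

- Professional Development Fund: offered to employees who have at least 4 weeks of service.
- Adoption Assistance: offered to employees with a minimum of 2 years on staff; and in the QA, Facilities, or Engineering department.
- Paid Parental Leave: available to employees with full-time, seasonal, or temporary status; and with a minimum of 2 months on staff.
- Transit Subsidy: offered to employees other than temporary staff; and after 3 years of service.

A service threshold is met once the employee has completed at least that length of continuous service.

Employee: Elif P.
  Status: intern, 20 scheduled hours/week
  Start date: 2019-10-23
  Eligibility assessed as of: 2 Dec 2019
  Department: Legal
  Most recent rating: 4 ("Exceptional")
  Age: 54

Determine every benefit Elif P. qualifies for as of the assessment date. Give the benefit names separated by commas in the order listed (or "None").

Service from 2019-10-23 to 2 Dec 2019: 40 days.
Professional Development Fund — service 40 days ≥ 4 weeks (≈28 days) ✓ → eligible.
Adoption Assistance — service 40 days < 2 years (≈730 days) ✗ → not eligible.
Paid Parental Leave — status intern ✗ (requires full-time, seasonal, or temporary) → not eligible.
Transit Subsidy — status intern ✓ (not excluded); service 40 days < 3 years (≈1095 days) ✗ → not eligible.

Professional Development Fund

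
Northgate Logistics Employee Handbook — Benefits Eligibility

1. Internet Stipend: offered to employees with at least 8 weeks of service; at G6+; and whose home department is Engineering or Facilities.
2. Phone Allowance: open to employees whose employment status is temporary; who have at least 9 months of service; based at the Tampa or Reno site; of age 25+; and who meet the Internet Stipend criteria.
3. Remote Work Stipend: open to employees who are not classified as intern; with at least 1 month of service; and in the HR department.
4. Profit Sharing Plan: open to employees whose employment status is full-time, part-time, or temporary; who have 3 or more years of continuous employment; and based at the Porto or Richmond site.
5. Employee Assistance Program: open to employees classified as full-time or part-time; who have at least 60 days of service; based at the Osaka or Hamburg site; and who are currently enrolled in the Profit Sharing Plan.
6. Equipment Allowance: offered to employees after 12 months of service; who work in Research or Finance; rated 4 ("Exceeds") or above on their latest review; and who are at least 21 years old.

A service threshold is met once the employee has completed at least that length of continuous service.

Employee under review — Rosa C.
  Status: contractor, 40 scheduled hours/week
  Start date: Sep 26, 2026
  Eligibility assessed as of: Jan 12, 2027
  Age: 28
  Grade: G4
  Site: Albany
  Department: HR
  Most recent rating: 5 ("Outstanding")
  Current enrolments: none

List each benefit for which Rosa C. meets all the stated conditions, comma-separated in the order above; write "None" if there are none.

Remote Work Stipend

Service from Sep 26, 2026 to Jan 12, 2027: 108 days.
Internet Stipend — service 108 days ≥ 8 weeks (≈56 days) ✓; grade G4 < G6 ✗ → not eligible.
Phone Allowance — status contractor ✗ (requires temporary) → not eligible.
Remote Work Stipend — status contractor ✓ (not excluded); service 108 days ≥ 1 month (≈30 days) ✓; dept HR ✓ → eligible.
Profit Sharing Plan — status contractor ✗ (requires full-time, part-time, or temporary) → not eligible.
Employee Assistance Program — status contractor ✗ (requires full-time or part-time) → not eligible.
Equipment Allowance — service 108 days < 12 months (≈360 days) ✗ → not eligible.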